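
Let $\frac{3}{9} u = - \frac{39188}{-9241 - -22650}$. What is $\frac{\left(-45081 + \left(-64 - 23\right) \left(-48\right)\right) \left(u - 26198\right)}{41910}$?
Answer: $\frac{479142825471}{18732373} \approx 25578.0$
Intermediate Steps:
$u = - \frac{117564}{13409}$ ($u = 3 \left(- \frac{39188}{-9241 - -22650}\right) = 3 \left(- \frac{39188}{-9241 + 22650}\right) = 3 \left(- \frac{39188}{13409}\right) = - \frac{117564}{13409} \approx -8.7675$)
$\frac{\left(-45081 + \left(-64 - 23\right) \left(-48\right)\right) \left(u - 26198\right)}{41910} = \frac{\left(-45081 + \left(-64 - 23\right) \left(-48\right)\right) \left(- \frac{117564}{13409} - 26198\right)}{41910} = \left(-45081 - -4176\right) \left(- \frac{351406546}{13409}\right) \frac{1}{41910} = \left(-45081 + 4176\right) \left(- \frac{351406546}{13409}\right) \frac{1}{41910} = \left(-40905\right) \left(- \frac{351406546}{13409}\right) \frac{1}{41910} = \frac{14374284764130}{13409} \cdot \frac{1}{41910} = \frac{479142825471}{18732373}$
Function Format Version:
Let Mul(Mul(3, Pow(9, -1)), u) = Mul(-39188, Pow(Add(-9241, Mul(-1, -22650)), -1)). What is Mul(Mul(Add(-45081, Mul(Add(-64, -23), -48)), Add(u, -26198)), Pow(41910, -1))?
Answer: Rational(479142825471, 18732373) ≈ 25578.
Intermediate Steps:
u = Rational(-117564, 13409) (u = Mul(3, Mul(-39188, Pow(Add(-9241, Mul(-1, -22650)), -1))) = Mul(3, Mul(-39188, Pow(Add(-9241, 22650), -1))) = Mul(3, Mul(-39188, Pow(13409, -1))) = Mul(3, Mul(-39188, Rational(1, 13409))) = Mul(3, Rational(-39188, 13409)) = Rational(-117564, 13409) ≈ -8.7675)
Mul(Mul(Add(-45081, Mul(Add(-64, -23), -48)), Add(u, -26198)), Pow(41910, -1)) = Mul(Mul(Add(-45081, Mul(Add(-64, -23), -48)), Add(Rational(-117564, 13409), -26198)), Pow(41910, -1)) = Mul(Mul(Add(-45081, Mul(-87, -48)), Rational(-351406546, 13409)), Rational(1, 41910)) = Mul(Mul(Add(-45081, 4176), Rational(-351406546, 13409)), Rational(1, 41910)) = Mul(Mul(-40905, Rational(-351406546, 13409)), Rational(1, 41910)) = Mul(Rational(14374284764130, 13409), Rational(1, 41910)) = Rational(479142825471, 18732373)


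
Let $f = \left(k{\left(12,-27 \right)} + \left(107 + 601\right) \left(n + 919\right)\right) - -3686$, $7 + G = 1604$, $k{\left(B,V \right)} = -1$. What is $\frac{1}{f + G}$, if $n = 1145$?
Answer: $\frac{1}{1466594} \approx 6.8185 \cdot 10^{-7}$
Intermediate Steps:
$G = 1597$ ($G = -7 + 1604 = 1597$)
$f = 1464997$ ($f = \left(-1 + \left(107 + 601\right) \left(1145 + 919\right)\right) - -3686 = \left(-1 + 708 \cdot 2064\right) + 3686 = \left(-1 + 1461312\right) + 3686 = 1461311 + 3686 = 1464997$)
$\frac{1}{f + G} = \frac{1}{1464997 + 1597} = \frac{1}{1466594}$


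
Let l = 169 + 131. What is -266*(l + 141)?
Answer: -117306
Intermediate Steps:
l = 300
-266*(l + 141) = -266*(300 + 141) = -266*441 = -117306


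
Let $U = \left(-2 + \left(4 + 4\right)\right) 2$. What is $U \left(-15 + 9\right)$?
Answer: $-72$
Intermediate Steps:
$U = 12$ ($U = \left(-2 + 8\right) 2 = 6 \cdot 2 = 12$)
$U \left(-15 + 9\right) = 12 \left(-15 + 9\right) = 12 \left(-6\right) = -72$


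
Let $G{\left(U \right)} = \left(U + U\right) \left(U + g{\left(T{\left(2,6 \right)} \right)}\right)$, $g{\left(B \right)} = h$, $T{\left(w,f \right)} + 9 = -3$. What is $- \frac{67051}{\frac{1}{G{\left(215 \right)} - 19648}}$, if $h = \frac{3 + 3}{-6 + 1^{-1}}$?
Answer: $-4846848586$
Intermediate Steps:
$T{\left(w,f \right)} = -12$ ($T{\left(w,f \right)} = -9 - 3 = -12$)
$h = - \frac{6}{5}$ ($h = \frac{6}{-6 + 1} = \frac{6}{-5} = 6 \left(- \frac{1}{5}\right) = - \frac{6}{5} \approx -1.2$)
$g{\left(B \right)} = - \frac{6}{5}$
$G{\left(U \right)} = 2 U \left(- \frac{6}{5} + U\right)$ ($G{\left(U \right)} = \left(U + U\right) \left(U - \frac{6}{5}\right) = 2 U \left(- \frac{6}{5} + U\right)$)
$- \frac{67051}{\frac{1}{G{\left(215 \right)} - 19648}} = - \frac{67051}{\frac{1}{\frac{2}{5} \cdot 215 \left(-6 + 5 \cdot 215\right) - 19648}} = - \frac{67051}{\frac{1}{\frac{2}{5} \cdot 215 \left(-6 + 1075\right) - 19648}} = - \frac{67051}{\frac{1}{\frac{2}{5} \cdot 215 \cdot 1069 - 19648}} = - \frac{67051}{\frac{1}{91934 - 19648}} = - \frac{67051}{\frac{1}{72286}} = - 67051 \frac{1}{\frac{1}{72286}} = \left(-67051\right) 72286 = -4846848586$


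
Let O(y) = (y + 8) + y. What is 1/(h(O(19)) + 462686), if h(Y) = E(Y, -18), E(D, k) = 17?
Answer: 1/462703 ≈ 2.1612e-6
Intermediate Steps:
O(y) = 8 + 2*y (O(y) = (8 + y) + y = 8 + 2*y)
h(Y) = 17
1/(h(O(19)) + 462686) = 1/(17 + 462686) = 1/462703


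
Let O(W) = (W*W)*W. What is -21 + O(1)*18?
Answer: -3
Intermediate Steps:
O(W) = W³ (O(W) = W²*W = W³)
-21 + O(1)*18 = -21 + 1³*18 = -21 + 1*18 = -21 + 18 = -3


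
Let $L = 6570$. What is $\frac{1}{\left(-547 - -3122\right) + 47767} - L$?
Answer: $- \frac{330746939}{50342} \approx -6570.0$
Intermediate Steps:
$\frac{1}{\left(-547 - -3122\right) + 47767} - L = \frac{1}{\left(-547 - -3122\right) + 47767} - 6570 = \frac{1}{\left(-547 + 3122\right) + 47767} - 6570 = \frac{1}{2575 + 47767} - 6570 = \frac{1}{50342} - 6570 = - \frac{330746939}{50342}$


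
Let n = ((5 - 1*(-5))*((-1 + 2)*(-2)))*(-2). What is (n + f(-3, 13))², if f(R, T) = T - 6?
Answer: 2209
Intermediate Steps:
f(R, T) = -6 + T
n = 40 (n = ((5 + 5)*(1*(-2)))*(-2) = (10*(-2))*(-2) = -20*(-2) = 40)
(n + f(-3, 13))² = (40 + (-6 + 13))² = (40 + 7)² = 47² = 2209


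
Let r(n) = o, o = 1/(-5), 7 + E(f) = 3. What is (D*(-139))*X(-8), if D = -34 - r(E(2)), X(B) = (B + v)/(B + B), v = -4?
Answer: 70473/20 ≈ 3523.6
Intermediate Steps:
E(f) = -4 (E(f) = -7 + 3 = -4)
o = -⅕ ≈ -0.20000
r(n) = -⅕
X(B) = (-4 + B)/(2*B) (X(B) = (B - 4)/(B + B) = (-4 + B)/((2*B)) = (-4 + B)*(1/(2*B)) = (-4 + B)/(2*B))
D = -169/5 (D = -34 - 1*(-⅕) = -34 + ⅕ = -169/5 ≈ -33.800)
(D*(-139))*X(-8) = (-169/5*(-139))*((½)*(-4 - 8)/(-8)) = 23491*((½)*(-⅛)*(-12))/5 = (23491/5)*(¾) = 70473/20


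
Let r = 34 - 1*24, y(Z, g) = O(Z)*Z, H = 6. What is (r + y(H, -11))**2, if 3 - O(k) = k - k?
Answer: 784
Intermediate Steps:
O(k) = 3 (O(k) = 3 - (k - k) = 3 - 1*0 = 3 + 0 = 3)
y(Z, g) = 3*Z
r = 10 (r = 34 - 24 = 10)
(r + y(H, -11))**2 = (10 + 3*6)**2 = (10 + 18)**2 = 28**2 = 784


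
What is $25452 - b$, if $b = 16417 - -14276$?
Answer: $-5241$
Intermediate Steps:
$b = 30693$ ($b = 16417 + 14276 = 30693$)
$25452 - b = 25452 - 30693 = -5241$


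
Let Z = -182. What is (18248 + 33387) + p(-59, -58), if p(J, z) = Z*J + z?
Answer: 62315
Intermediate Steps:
p(J, z) = z - 182*J (p(J, z) = -182*J + z = z - 182*J)
(18248 + 33387) + p(-59, -58) = (18248 + 33387) + (-58 - 182*(-59)) = 51635 + (-58 + 10738) = 51635 + 10680 = 62315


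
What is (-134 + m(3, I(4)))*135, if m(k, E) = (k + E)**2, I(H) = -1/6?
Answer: -68025/4 ≈ -17006.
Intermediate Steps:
I(H) = -1/6 (I(H) = -1*1/6 = -1/6)
m(k, E) = (E + k)**2
(-134 + m(3, I(4)))*135 = (-134 + (-1/6 + 3)**2)*135 = (-134 + (17/6)**2)*135 = (-134 + 289/36)*135 = -4535/36*135 = -68025/4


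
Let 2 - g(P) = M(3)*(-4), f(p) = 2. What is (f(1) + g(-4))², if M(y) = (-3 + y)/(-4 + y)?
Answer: 16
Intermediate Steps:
M(y) = (-3 + y)/(-4 + y)
g(P) = 2 (g(P) = 2 - (-3 + 3)/(-4 + 3)*(-4) = 2 - 0/(-1)*(-4) = 2 - (-1*0)*(-4) = 2 - 0*(-4) = 2 - 1*0 = 2 + 0 = 2)
(f(1) + g(-4))² = (2 + 2)² = 4² = 16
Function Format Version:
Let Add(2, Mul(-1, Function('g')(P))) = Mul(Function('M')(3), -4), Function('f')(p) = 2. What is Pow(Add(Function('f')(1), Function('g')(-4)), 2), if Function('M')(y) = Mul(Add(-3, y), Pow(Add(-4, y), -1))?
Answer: 16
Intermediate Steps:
Function('M')(y) = Mul(Pow(Add(-4, y), -1), Add(-3, y))
Function('g')(P) = 2 (Function('g')(P) = Add(2, Mul(-1, Mul(Mul(Pow(Add(-4, 3), -1), Add(-3, 3)), -4))) = Add(2, Mul(-1, Mul(Mul(Pow(-1, -1), 0), -4))) = Add(2, Mul(-1, Mul(Mul(-1, 0), -4))) = Add(2, Mul(-1, Mul(0, -4))) = Add(2, Mul(-1, 0)) = Add(2, 0) = 2)
Pow(Add(Function('f')(1), Function('g')(-4)), 2) = Pow(Add(2, 2), 2) = Pow(4, 2) = 16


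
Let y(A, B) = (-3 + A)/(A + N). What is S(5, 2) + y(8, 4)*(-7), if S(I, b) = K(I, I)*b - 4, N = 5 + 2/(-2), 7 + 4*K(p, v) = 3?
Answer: -107/12 ≈ -8.9167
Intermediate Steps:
K(p, v) = -1 (K(p, v) = -7/4 + (¼)*3 = -7/4 + ¾ = -1)
N = 4 (N = 5 + 2*(-½) = 5 - 1 = 4)
S(I, b) = -4 - b (S(I, b) = -b - 4 = -4 - b)
y(A, B) = (-3 + A)/(4 + A) (y(A, B) = (-3 + A)/(A + 4) = (-3 + A)/(4 + A))
S(5, 2) + y(8, 4)*(-7) = (-4 - 1*2) + ((-3 + 8)/(4 + 8))*(-7) = (-4 - 2) + (5/12)*(-7) = -6 + ((1/12)*5)*(-7) = -6 + (5/12)*(-7) = -6 - 35/12 = -107/12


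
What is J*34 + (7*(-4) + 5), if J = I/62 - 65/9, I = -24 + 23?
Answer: -75080/279 ≈ -269.10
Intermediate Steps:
I = -1
J = -4039/558 (J = -1/62 - 65/9 = -4039/558 ≈ -7.2383)
J*34 + (7*(-4) + 5) = -4039/558*34 + (7*(-4) + 5) = -68663/279 + (-28 + 5) = -68663/279 - 23 = -75080/279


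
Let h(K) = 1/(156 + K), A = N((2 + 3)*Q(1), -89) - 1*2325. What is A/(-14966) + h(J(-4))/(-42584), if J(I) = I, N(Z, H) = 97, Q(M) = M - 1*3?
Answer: 7210656069/48435722944 ≈ 0.14887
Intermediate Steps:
Q(M) = -3 + M (Q(M) = M - 3 = -3 + M)
A = -2228 (A = 97 - 1*2325 = 97 - 2325 = -2228)
A/(-14966) + h(J(-4))/(-42584) = -2228/(-14966) + 1/((156 - 4)*(-42584)) = -2228*(-1/14966) - 1/42584/152 = 1114/7483 + (1/152)*(-1/42584) = 1114/7483 - 1/6472768 = 7210656069/48435722944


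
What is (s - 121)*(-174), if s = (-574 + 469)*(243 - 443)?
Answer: -3632946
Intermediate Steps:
s = 21000 (s = -105*(-200) = 21000)
(s - 121)*(-174) = (21000 - 121)*(-174) = 20879*(-174) = -3632946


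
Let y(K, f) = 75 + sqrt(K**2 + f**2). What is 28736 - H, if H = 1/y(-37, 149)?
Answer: 103133519/3589 - sqrt(23570)/17945 ≈ 28736.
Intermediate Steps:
H = 1/(75 + sqrt(23570)) (H = 1/(75 + sqrt((-37)**2 + 149**2)) = 1/(75 + sqrt(1369 + 22201)) = 1/(75 + sqrt(23570)) ≈ 0.0043759)
28736 - H = 28736 - (-15/3589 + sqrt(23570)/17945) = 28736 + (15/3589 - sqrt(23570)/17945) = 103133519/3589 - sqrt(23570)/17945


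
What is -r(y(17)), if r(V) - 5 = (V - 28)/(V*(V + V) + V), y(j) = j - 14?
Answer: -80/21 ≈ -3.8095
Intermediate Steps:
y(j) = -14 + j
r(V) = 5 + (-28 + V)/(V + 2*V²) (r(V) = 5 + (V - 28)/(V*(V + V) + V) = 5 + (-28 + V)/(V*(2*V) + V) = 5 + (-28 + V)/(2*V² + V) = 5 + (-28 + V)/(V + 2*V²))
-r(y(17)) = -2*(-14 + 3*(-14 + 17) + 5*(-14 + 17)²)/((-14 + 17)*(1 + 2*(-14 + 17))) = -2*(-14 + 3*3 + 5*3²)/(3*(1 + 2*3)) = -2*(-14 + 9 + 5*9)/(3*(1 + 6)) = -2*(-14 + 9 + 45)/(3*7) = -2*40/(3*7) = -1*80/21 = -80/21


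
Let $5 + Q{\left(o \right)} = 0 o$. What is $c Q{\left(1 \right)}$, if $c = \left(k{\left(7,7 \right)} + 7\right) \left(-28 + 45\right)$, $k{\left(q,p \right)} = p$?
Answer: $-1190$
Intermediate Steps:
$Q{\left(o \right)} = -5$ ($Q{\left(o \right)} = -5 + 0 o = -5 + 0 = -5$)
$c = 238$ ($c = \left(7 + 7\right) \left(-28 + 45\right) = 14 \cdot 17 = 238$)
$c Q{\left(1 \right)} = 238 \left(-5\right) = -1190$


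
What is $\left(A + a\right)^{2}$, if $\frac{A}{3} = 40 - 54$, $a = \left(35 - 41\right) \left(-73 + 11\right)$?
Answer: $108900$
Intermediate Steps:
$a = 372$ ($a = \left(35 - 41\right) \left(-62\right) = \left(-6\right) \left(-62\right) = 372$)
$A = -42$ ($A = 3 \left(40 - 54\right) = 3 \left(-14\right) = -42$)
$\left(A + a\right)^{2} = \left(-42 + 372\right)^{2} = 330^{2} = 108900$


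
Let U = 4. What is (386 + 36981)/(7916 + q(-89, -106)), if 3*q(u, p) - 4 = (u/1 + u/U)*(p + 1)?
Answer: 448404/141733 ≈ 3.1637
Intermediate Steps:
q(u, p) = 4/3 + 5*u*(1 + p)/12 (q(u, p) = 4/3 + ((u/1 + u/4)*(p + 1))/3 = 4/3 + ((u*1 + u*(1/4))*(1 + p))/3 = 4/3 + ((u + u/4)*(1 + p))/3 = 4/3 + ((5*u/4)*(1 + p))/3 = 4/3 + (5*u*(1 + p)/4)/3 = 4/3 + 5*u*(1 + p)/12)
(386 + 36981)/(7916 + q(-89, -106)) = (386 + 36981)/(7916 + (4/3 + (5/12)*(-89) + (5/12)*(-106)*(-89))) = 37367/(7916 + (4/3 - 445/12 + 23585/6)) = 37367/(7916 + 46741/12) = 37367/(141733/12) = 37367*(12/141733) = 448404/141733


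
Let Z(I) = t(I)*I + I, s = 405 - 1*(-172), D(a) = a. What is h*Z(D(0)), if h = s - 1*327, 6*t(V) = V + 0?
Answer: 0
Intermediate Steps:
s = 577 (s = 405 + 172 = 577)
t(V) = V/6 (t(V) = (V + 0)/6 = V/6)
Z(I) = I + I²/6 (Z(I) = (I/6)*I + I = I²/6 + I = I + I²/6)
h = 250 (h = 577 - 1*327 = 577 - 327 = 250)
h*Z(D(0)) = 250*((⅙)*0*(6 + 0)) = 250*((⅙)*0*6) = 250*0 = 0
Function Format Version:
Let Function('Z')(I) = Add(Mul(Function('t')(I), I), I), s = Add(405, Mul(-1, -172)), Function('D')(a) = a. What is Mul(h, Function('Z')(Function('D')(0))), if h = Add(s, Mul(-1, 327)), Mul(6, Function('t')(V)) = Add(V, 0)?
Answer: 0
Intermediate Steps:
s = 577 (s = Add(405, 172) = 577)
Function('t')(V) = Mul(Rational(1, 6), V) (Function('t')(V) = Mul(Rational(1, 6), Add(V, 0)) = Mul(Rational(1, 6), V))
Function('Z')(I) = Add(I, Mul(Rational(1, 6), Pow(I, 2))) (Function('Z')(I) = Add(Mul(Mul(Rational(1, 6), I), I), I) = Add(Mul(Rational(1, 6), Pow(I, 2)), I) = Add(I, Mul(Rational(1, 6), Pow(I, 2))))
h = 250 (h = Add(577, Mul(-1, 327)) = Add(577, -327) = 250)
Mul(h, Function('Z')(Function('D')(0))) = Mul(250, Mul(Rational(1, 6), 0, Add(6, 0))) = Mul(250, Mul(Rational(1, 6), 0, 6)) = Mul(250, 0) = 0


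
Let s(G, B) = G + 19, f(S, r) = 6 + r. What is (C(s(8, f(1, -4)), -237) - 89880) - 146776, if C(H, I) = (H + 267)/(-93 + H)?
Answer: -2603265/11 ≈ -2.3666e+5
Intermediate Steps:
s(G, B) = 19 + G
C(H, I) = (267 + H)/(-93 + H)
(C(s(8, f(1, -4)), -237) - 89880) - 146776 = ((267 + (19 + 8))/(-93 + (19 + 8)) - 89880) - 146776 = ((267 + 27)/(-93 + 27) - 89880) - 146776 = (294/(-66) - 89880) - 146776 = (-1/66*294 - 89880) - 146776 = (-49/11 - 89880) - 146776 = -988729/11 - 146776 = -2603265/11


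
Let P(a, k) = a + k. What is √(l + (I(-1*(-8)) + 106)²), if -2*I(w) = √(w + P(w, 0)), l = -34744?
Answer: 2*I*√5982 ≈ 154.69*I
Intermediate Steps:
I(w) = -√2*√w/2 (I(w) = -√(w + (w + 0))/2 = -√(w + w)/2 = -√2*√w/2)
√(l + (I(-1*(-8)) + 106)²) = √(-34744 + (-√2*√(-1*(-8))/2 + 106)²) = √(-34744 + (-√2*√8/2 + 106)²) = √(-34744 + (-√2*2*√2/2 + 106)²) = √(-34744 + (-2 + 106)²) = √(-34744 + 104²) = √(-34744 + 10816) = √(-23928) = 2*I*√5982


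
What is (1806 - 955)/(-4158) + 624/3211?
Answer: -10613/1027026 ≈ -0.010334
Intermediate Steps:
(1806 - 955)/(-4158) + 624/3211 = 851*(-1/4158) + 624*(1/3211) = -851/4158 + 48/247 = -10613/1027026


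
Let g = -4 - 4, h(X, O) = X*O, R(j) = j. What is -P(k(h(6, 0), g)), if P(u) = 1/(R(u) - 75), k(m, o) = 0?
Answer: 1/75 ≈ 0.013333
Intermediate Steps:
h(X, O) = O*X
g = -8
P(u) = 1/(-75 + u) (P(u) = 1/(u - 75) = 1/(-75 + u))
-P(k(h(6, 0), g)) = -1/(-75 + 0) = -1/(-75) = -1*(-1/75) = 1/75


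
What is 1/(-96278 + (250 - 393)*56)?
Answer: -1/104286 ≈ -9.5890e-6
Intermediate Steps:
1/(-96278 + (250 - 393)*56) = 1/(-96278 - 143*56) = 1/(-96278 - 8008) = 1/(-104286) = -1/104286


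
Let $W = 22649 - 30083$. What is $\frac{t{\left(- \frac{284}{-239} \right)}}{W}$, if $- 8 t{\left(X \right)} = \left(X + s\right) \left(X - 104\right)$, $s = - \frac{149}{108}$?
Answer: $\frac{30340277}{91721703024} \approx 0.00033079$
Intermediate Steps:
$W = -7434$
$s = - \frac{149}{108}$ ($s = \left(-149\right) \frac{1}{108} = - \frac{149}{108} \approx -1.3796$)
$t{\left(X \right)} = - \frac{\left(-104 + X\right) \left(- \frac{149}{108} + X\right)}{8}$ ($t{\left(X \right)} = - \frac{\left(X - \frac{149}{108}\right) \left(X - 104\right)}{8} = - \frac{\left(- \frac{149}{108} + X\right) \left(-104 + X\right)}{8} = - \frac{\left(-104 + X\right) \left(- \frac{149}{108} + X\right)}{8}$)
$\frac{t{\left(- \frac{284}{-239} \right)}}{W} = \frac{- \frac{1937}{108} - \frac{\left(- \frac{284}{-239}\right)^{2}}{8} + \frac{11381 \left(- \frac{284}{-239}\right)}{864}}{-7434} = \left(- \frac{1937}{108} - \frac{\left(\left(-284\right) \left(- \frac{1}{239}\right)\right)^{2}}{8} + \frac{11381 \left(\left(-284\right) \left(- \frac{1}{239}\right)\right)}{864}\right) \left(- \frac{1}{7434}\right) = \left(- \frac{1937}{108} - \frac{\left(\frac{284}{239}\right)^{2}}{8} + \frac{11381}{864} \cdot \frac{284}{239}\right) \left(- \frac{1}{7434}\right) = \left(- \frac{1937}{108} - \frac{10082}{57121} + \frac{808051}{51624}\right) \left(- \frac{1}{7434}\right) = \left(- \frac{30340277}{12338136}\right) \left(- \frac{1}{7434}\right) = \frac{30340277}{91721703024}$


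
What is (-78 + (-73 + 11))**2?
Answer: 19600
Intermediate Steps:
(-78 + (-73 + 11))**2 = (-78 - 62)**2 = (-140)**2 = 19600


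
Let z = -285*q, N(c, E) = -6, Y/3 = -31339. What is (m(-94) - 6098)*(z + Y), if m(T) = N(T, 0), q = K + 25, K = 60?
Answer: 721749168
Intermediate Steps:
Y = -94017 (Y = 3*(-31339) = -94017)
q = 85 (q = 60 + 25 = 85)
m(T) = -6
z = -24225 (z = -285*85 = -24225)
(m(-94) - 6098)*(z + Y) = (-6 - 6098)*(-24225 - 94017) = -6104*(-118242) = 721749168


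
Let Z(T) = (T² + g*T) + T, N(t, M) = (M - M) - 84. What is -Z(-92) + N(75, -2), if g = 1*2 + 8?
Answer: -7536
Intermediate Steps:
g = 10 (g = 2 + 8 = 10)
N(t, M) = -84 (N(t, M) = 0 - 84 = -84)
Z(T) = T² + 11*T (Z(T) = (T² + 10*T) + T = T² + 11*T)
-Z(-92) + N(75, -2) = -(-92)*(11 - 92) - 84 = -(-92)*(-81) - 84 = -1*7452 - 84 = -7452 - 84 = -7536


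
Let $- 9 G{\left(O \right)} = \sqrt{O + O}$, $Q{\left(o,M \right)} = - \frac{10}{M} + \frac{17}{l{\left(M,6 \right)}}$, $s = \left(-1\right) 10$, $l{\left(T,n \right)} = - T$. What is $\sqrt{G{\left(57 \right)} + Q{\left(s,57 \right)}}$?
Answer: $\frac{\sqrt{-1539 - 361 \sqrt{114}}}{57} \approx 1.2884 i$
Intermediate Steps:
$s = -10$
$Q{\left(o,M \right)} = - \frac{27}{M}$ ($Q{\left(o,M \right)} = - \frac{10}{M} + \frac{17}{\left(-1\right) M} = - \frac{10}{M} + 17 \left(- \frac{1}{M}\right) = - \frac{10}{M} - \frac{17}{M} = - \frac{27}{M}$)
$G{\left(O \right)} = - \frac{\sqrt{2} \sqrt{O}}{9}$ ($G{\left(O \right)} = - \frac{\sqrt{O + O}}{9} = - \frac{\sqrt{2 O}}{9} = - \frac{\sqrt{2} \sqrt{O}}{9}$)
$\sqrt{G{\left(57 \right)} + Q{\left(s,57 \right)}} = \sqrt{- \frac{\sqrt{2} \sqrt{57}}{9} - \frac{27}{57}} = \sqrt{- \frac{\sqrt{114}}{9} - \frac{9}{19}} = \sqrt{- \frac{9}{19} - \frac{\sqrt{114}}{9}}$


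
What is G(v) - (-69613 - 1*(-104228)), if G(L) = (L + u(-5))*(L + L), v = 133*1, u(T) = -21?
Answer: -4823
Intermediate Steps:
v = 133
G(L) = 2*L*(-21 + L) (G(L) = (L - 21)*(L + L) = (-21 + L)*(2*L) = 2*L*(-21 + L))
G(v) - (-69613 - 1*(-104228)) = 2*133*(-21 + 133) - (-69613 - 1*(-104228)) = 2*133*112 - (-69613 + 104228) = 29792 - 1*34615 = 29792 - 34615 = -4823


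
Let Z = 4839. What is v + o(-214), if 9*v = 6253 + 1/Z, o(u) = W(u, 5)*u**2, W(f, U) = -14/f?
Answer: 160737064/43551 ≈ 3690.8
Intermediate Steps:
o(u) = -14*u (o(u) = (-14/u)*u**2 = -14*u)
v = 30258268/43551 (v = (6253 + 1/4839)/9 = (1/9)*(30258268/4839) = 30258268/43551 ≈ 694.78)
v + o(-214) = 30258268/43551 - 14*(-214) = 30258268/43551 + 2996 = 160737064/43551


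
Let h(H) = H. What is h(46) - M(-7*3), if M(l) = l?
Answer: 67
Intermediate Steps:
h(46) - M(-7*3) = 46 - (-7)*3 = 46 - 1*(-21) = 46 + 21 = 67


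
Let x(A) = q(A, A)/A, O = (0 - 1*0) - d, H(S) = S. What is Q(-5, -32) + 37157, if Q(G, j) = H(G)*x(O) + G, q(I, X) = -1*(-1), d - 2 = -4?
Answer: 74299/2 ≈ 37150.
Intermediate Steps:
d = -2 (d = 2 - 4 = -2)
q(I, X) = 1
O = 2 (O = (0 - 1*0) - 1*(-2) = (0 + 0) + 2 = 0 + 2 = 2)
x(A) = 1/A
Q(G, j) = 3*G/2 (Q(G, j) = G/2 + G = 3*G/2)
Q(-5, -32) + 37157 = (3/2)*(-5) + 37157 = -15/2 + 37157 = 74299/2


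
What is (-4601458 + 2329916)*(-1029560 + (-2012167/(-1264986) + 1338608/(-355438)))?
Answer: 262883261517578757054181/112406023467 ≈ 2.3387e+12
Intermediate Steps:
(-4601458 + 2329916)*(-1029560 + (-2012167/(-1264986) + 1338608/(-355438))) = -2271542*(-1029560 + (-2012167*(-1/1264986) + 1338608*(-1/355438))) = -2271542*(-1029560 + (2012167/1264986 - 669304/177719)) = -2271542*(-1029560 - 489059882671/224812046934) = -2271542*(-231457980101251711/224812046934) = 262883261517578757054181/112406023467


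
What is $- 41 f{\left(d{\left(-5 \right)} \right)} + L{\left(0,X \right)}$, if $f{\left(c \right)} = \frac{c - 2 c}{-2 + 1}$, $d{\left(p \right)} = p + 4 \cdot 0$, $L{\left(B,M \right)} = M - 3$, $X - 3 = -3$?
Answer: $202$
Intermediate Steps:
$X = 0$ ($X = 3 - 3 = 0$)
$L{\left(B,M \right)} = -3 + M$ ($L{\left(B,M \right)} = M - 3 = -3 + M$)
$d{\left(p \right)} = p$ ($d{\left(p \right)} = p + 0 = p$)
$f{\left(c \right)} = c$ ($f{\left(c \right)} = \frac{\left(-1\right) c}{-1} = - c \left(-1\right) = c$)
$- 41 f{\left(d{\left(-5 \right)} \right)} + L{\left(0,X \right)} = \left(-41\right) \left(-5\right) + \left(-3 + 0\right) = 205 - 3 = 202$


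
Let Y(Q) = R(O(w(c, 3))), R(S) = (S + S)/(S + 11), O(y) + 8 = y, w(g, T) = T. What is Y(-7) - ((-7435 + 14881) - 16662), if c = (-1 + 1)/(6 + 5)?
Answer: 27643/3 ≈ 9214.3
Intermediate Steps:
c = 0 (c = 0/11 = 0*(1/11) = 0)
O(y) = -8 + y
R(S) = 2*S/(11 + S) (R(S) = (2*S)/(11 + S) = 2*S/(11 + S))
Y(Q) = -5/3 (Y(Q) = 2*(-8 + 3)/(11 + (-8 + 3)) = 2*(-5)/(11 - 5) = 2*(-5)/6 = 2*(-5)*(⅙) = -5/3)
Y(-7) - ((-7435 + 14881) - 16662) = -5/3 - ((-7435 + 14881) - 16662) = -5/3 - (7446 - 16662) = -5/3 - 1*(-9216) = -5/3 + 9216 = 27643/3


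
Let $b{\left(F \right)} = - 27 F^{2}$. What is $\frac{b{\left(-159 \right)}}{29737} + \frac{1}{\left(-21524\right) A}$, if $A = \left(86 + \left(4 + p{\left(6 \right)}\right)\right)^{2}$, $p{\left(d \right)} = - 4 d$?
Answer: $- \frac{63998363303065}{2788097822928} \approx -22.954$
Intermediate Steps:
$A = 4356$ ($A = \left(86 + \left(4 - 24\right)\right)^{2} = \left(86 - 20\right)^{2} = 66^{2} = 4356$)
$\frac{b{\left(-159 \right)}}{29737} + \frac{1}{\left(-21524\right) A} = \frac{\left(-27\right) \left(-159\right)^{2}}{29737} + \frac{1}{\left(-21524\right) 4356} = \left(-27\right) 25281 \cdot \frac{1}{29737} - \frac{1}{93758544} = \left(-682587\right) \frac{1}{29737} - \frac{1}{93758544} = - \frac{682587}{29737} - \frac{1}{93758544} = - \frac{63998363303065}{2788097822928}$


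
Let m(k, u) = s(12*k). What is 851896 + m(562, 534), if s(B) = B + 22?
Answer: 858662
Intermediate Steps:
s(B) = 22 + B
m(k, u) = 22 + 12*k
851896 + m(562, 534) = 851896 + (22 + 12*562) = 851896 + (22 + 6744) = 851896 + 6766 = 858662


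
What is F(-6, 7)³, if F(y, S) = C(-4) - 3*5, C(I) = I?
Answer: -6859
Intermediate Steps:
F(y, S) = -19 (F(y, S) = -4 - 3*5 = -4 - 15 = -19)
F(-6, 7)³ = (-19)³ = -6859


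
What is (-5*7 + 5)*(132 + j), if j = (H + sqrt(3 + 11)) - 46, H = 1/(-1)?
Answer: -2550 - 30*sqrt(14) ≈ -2662.3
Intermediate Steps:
H = -1
j = -47 + sqrt(14) (j = (-1 + sqrt(3 + 11)) - 46 = (-1 + sqrt(14)) - 46 = -47 + sqrt(14) ≈ -43.258)
(-5*7 + 5)*(132 + j) = (-5*7 + 5)*(132 + (-47 + sqrt(14))) = (-35 + 5)*(85 + sqrt(14)) = -30*(85 + sqrt(14)) = -2550 - 30*sqrt(14)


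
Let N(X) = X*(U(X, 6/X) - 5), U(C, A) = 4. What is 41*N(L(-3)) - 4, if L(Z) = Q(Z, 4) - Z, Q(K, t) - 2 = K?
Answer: -86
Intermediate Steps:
Q(K, t) = 2 + K
L(Z) = 2 (L(Z) = (2 + Z) - Z = 2)
N(X) = -X (N(X) = X*(4 - 5) = X*(-1) = -X)
41*N(L(-3)) - 4 = 41*(-1*2) - 4 = 41*(-2) - 4 = -82 - 4 = -86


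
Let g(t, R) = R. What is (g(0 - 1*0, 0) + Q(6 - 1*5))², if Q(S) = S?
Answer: 1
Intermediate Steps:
(g(0 - 1*0, 0) + Q(6 - 1*5))² = (0 + (6 - 1*5))² = (0 + (6 - 5))² = (0 + 1)² = 1² = 1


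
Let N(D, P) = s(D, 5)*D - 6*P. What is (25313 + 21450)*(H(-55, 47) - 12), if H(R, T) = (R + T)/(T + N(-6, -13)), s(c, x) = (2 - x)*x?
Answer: -121022644/215 ≈ -5.6290e+5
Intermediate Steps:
s(c, x) = x*(2 - x)
N(D, P) = -15*D - 6*P (N(D, P) = (5*(2 - 1*5))*D - 6*P = (5*(2 - 5))*D - 6*P = (5*(-3))*D - 6*P = -15*D - 6*P)
H(R, T) = (R + T)/(168 + T) (H(R, T) = (R + T)/(T + (-15*(-6) - 6*(-13))) = (R + T)/(T + (90 + 78)) = (R + T)/(T + 168) = (R + T)/(168 + T))
(25313 + 21450)*(H(-55, 47) - 12) = (25313 + 21450)*((-55 + 47)/(168 + 47) - 12) = 46763*(-8/215 - 12) = 46763*(-2588/215) = -121022644/215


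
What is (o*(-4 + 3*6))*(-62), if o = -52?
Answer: 45136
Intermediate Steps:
(o*(-4 + 3*6))*(-62) = -52*(-4 + 3*6)*(-62) = -52*(-4 + 18)*(-62) = -52*14*(-62) = -728*(-62) = 45136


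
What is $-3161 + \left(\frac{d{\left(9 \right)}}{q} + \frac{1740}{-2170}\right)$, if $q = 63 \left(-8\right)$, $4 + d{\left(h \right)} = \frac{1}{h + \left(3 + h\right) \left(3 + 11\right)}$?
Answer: $- \frac{8743776667}{2765448} \approx -3161.8$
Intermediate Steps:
$d{\left(h \right)} = -4 + \frac{1}{42 + 15 h}$ ($d{\left(h \right)} = -4 + \frac{1}{h + \left(3 + h\right) \left(3 + 11\right)} = -4 + \frac{1}{h + \left(3 + h\right) 14} = -4 + \frac{1}{h + \left(42 + 14 h\right)} = -4 + \frac{1}{42 + 15 h}$)
$q = -504$
$-3161 + \left(\frac{d{\left(9 \right)}}{q} + \frac{1740}{-2170}\right) = -3161 + \left(\frac{\frac{1}{3} \frac{1}{14 + 5 \cdot 9} \left(-167 - 540\right)}{-504} + \frac{1740}{-2170}\right) = -3161 + \left(\frac{-167 - 540}{3 \left(14 + 45\right)} \left(- \frac{1}{504}\right) + 1740 \left(- \frac{1}{2170}\right)\right) = -3161 - \left(\frac{174}{217} - \frac{1}{3} \cdot \frac{1}{59} \left(-707\right) \left(- \frac{1}{504}\right)\right) = -3161 - \frac{2195539}{2765448} = - \frac{8743776667}{2765448}$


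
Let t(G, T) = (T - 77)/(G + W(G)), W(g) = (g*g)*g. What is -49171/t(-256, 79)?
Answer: 412482537856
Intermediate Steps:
W(g) = g³ (W(g) = g²*g = g³)
t(G, T) = (-77 + T)/(G + G³) (t(G, T) = (T - 77)/(G + G³) = (-77 + T)/(G + G³))
-49171/t(-256, 79) = -49171*(-256 + (-256)³)/(-77 + 79) = -49171/(2/(-256 - 16777216)) = -49171/(2/(-16777472)) = -49171/((-1/16777472*2)) = -49171/(-1/8388736) = -49171*(-8388736) = 412482537856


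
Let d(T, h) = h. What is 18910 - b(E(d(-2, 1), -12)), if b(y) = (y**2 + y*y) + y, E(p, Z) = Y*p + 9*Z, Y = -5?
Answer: -6515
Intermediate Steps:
E(p, Z) = -5*p + 9*Z
b(y) = y + 2*y**2 (b(y) = (y**2 + y**2) + y = 2*y**2 + y = y + 2*y**2)
18910 - b(E(d(-2, 1), -12)) = 18910 - (-5*1 + 9*(-12))*(1 + 2*(-5*1 + 9*(-12))) = 18910 - (-5 - 108)*(1 + 2*(-5 - 108)) = 18910 - (-113)*(1 + 2*(-113)) = 18910 - (-113)*(1 - 226) = 18910 - (-113)*(-225) = 18910 - 1*25425 = 18910 - 25425 = -6515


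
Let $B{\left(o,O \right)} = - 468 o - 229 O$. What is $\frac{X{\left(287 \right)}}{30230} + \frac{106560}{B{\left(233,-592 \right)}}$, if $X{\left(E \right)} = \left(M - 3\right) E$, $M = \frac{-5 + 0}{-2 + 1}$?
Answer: $\frac{404566697}{100227565} \approx 4.0365$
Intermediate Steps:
$M = 5$ ($M = - \frac{5}{-1} = \left(-5\right) \left(-1\right) = 5$)
$X{\left(E \right)} = 2 E$ ($X{\left(E \right)} = \left(5 - 3\right) E = 2 E$)
$\frac{X{\left(287 \right)}}{30230} + \frac{106560}{B{\left(233,-592 \right)}} = \frac{2 \cdot 287}{30230} + \frac{106560}{\left(-468\right) 233 - -135568} = 574 \cdot \frac{1}{30230} + \frac{106560}{-109044 + 135568} = \frac{287}{15115} + \frac{106560}{26524} = \frac{287}{15115} + 106560 \cdot \frac{1}{26524} = \frac{287}{15115} + \frac{26640}{6631} = \frac{404566697}{100227565}$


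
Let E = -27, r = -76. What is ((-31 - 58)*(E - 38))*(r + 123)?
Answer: 271895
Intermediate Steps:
((-31 - 58)*(E - 38))*(r + 123) = ((-31 - 58)*(-27 - 38))*(-76 + 123) = -89*(-65)*47 = 5785*47 = 271895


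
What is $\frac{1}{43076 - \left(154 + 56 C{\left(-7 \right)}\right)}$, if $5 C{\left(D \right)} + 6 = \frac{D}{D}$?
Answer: $\frac{1}{42978} \approx 2.3268 \cdot 10^{-5}$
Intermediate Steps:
$C{\left(D \right)} = -1$ ($C{\left(D \right)} = - \frac{6}{5} + \frac{D \frac{1}{D}}{5} = - \frac{6}{5} + \frac{1}{5} \cdot 1 = - \frac{6}{5} + \frac{1}{5} = -1$)
$\frac{1}{43076 - \left(154 + 56 C{\left(-7 \right)}\right)} = \frac{1}{43076 - 98} = \frac{1}{42978}$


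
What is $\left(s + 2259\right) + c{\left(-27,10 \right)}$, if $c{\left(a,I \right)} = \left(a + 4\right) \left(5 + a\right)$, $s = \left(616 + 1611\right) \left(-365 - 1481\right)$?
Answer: $-4108277$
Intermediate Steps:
$s = -4111042$ ($s = 2227 \left(-1846\right) = -4111042$)
$c{\left(a,I \right)} = \left(4 + a\right) \left(5 + a\right)$
$\left(s + 2259\right) + c{\left(-27,10 \right)} = \left(-4111042 + 2259\right) + \left(20 + \left(-27\right)^{2} + 9 \left(-27\right)\right) = -4108783 + \left(20 + 729 - 243\right) = -4108783 + 506 = -4108277$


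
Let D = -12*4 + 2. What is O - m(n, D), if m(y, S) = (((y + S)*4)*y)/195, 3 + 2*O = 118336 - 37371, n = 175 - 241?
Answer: 2621409/65 ≈ 40329.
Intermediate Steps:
n = -66
O = 40481 (O = -3/2 + (118336 - 37371)/2 = -3/2 + (1/2)*80965 = -3/2 + 80965/2 = 40481)
D = -46 (D = -48 + 2 = -46)
m(y, S) = y*(4*S + 4*y)/195 (m(y, S) = (((S + y)*4)*y)*(1/195) = ((4*S + 4*y)*y)*(1/195) = (y*(4*S + 4*y))*(1/195) = y*(4*S + 4*y)/195)
O - m(n, D) = 40481 - 4*(-66)*(-46 - 66)/195 = 40481 - 4*(-66)*(-112)/195 = 40481 - 1*9856/65 = 40481 - 9856/65 = 2621409/65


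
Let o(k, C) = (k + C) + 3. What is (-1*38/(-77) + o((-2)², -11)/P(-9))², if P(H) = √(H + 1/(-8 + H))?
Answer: -9028/5929 + 152*I*√2618/5929 ≈ -1.5227 + 1.3117*I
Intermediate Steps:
o(k, C) = 3 + C + k (o(k, C) = (C + k) + 3 = 3 + C + k)
(-1*38/(-77) + o((-2)², -11)/P(-9))² = (-1*38/(-77) + (3 - 11 + (-2)²)/(√((1 - 9*(-8 - 9))/(-8 - 9))))² = (-38*(-1/77) + (3 - 11 + 4)/(√((1 - 9*(-17))/(-17))))² = (38/77 - 4*(-I*√17/√(1 + 153)))² = (38/77 - 4*(-I*√2618/154))² = (38/77 - (-2)*I*√2618/77)² = (38/77 + 2*I*√2618/77)²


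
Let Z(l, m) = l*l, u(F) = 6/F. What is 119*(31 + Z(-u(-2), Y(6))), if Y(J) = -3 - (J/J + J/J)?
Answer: 4760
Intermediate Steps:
Y(J) = -5 (Y(J) = -3 - (1 + 1) = -3 - 1*2 = -3 - 2 = -5)
Z(l, m) = l**2
119*(31 + Z(-u(-2), Y(6))) = 119*(31 + (-6/(-2))**2) = 119*(31 + (-6*(-1)/2)**2) = 119*(31 + (-1*(-3))**2) = 119*(31 + 3**2) = 119*(31 + 9) = 119*40 = 4760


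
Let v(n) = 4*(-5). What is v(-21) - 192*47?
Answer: -9044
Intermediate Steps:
v(n) = -20
v(-21) - 192*47 = -20 - 192*47 = -20 - 9024 = -9044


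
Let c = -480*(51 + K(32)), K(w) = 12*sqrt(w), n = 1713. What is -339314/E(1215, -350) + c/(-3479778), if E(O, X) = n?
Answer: -65594192114/331158873 + 1280*sqrt(2)/193321 ≈ -198.07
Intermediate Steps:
E(O, X) = 1713
c = -24480 - 23040*sqrt(2) (c = -480*(51 + 12*sqrt(32)) = -480*(51 + 12*(4*sqrt(2))) = -480*(51 + 48*sqrt(2)) = -24480 - 23040*sqrt(2) ≈ -57064.)
-339314/E(1215, -350) + c/(-3479778) = -339314/1713 + (-24480 - 23040*sqrt(2))/(-3479778) = -339314*1/1713 + (-24480 - 23040*sqrt(2))*(-1/3479778) = -339314/1713 + (1360/193321 + 1280*sqrt(2)/193321) = -65594192114/331158873 + 1280*sqrt(2)/193321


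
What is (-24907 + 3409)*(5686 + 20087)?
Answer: -554067954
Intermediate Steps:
(-24907 + 3409)*(5686 + 20087) = -21498*25773 = -554067954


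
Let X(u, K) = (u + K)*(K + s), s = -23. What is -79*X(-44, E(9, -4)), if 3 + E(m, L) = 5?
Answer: -69678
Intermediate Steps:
E(m, L) = 2 (E(m, L) = -3 + 5 = 2)
X(u, K) = (-23 + K)*(K + u) (X(u, K) = (u + K)*(K - 23) = (K + u)*(-23 + K) = (-23 + K)*(K + u))
-79*X(-44, E(9, -4)) = -79*(2² - 23*2 - 23*(-44) + 2*(-44)) = -79*(4 - 46 + 1012 - 88) = -79*882 = -69678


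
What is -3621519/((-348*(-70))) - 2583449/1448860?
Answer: -12642873419/84033880 ≈ -150.45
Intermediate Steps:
-3621519/((-348*(-70))) - 2583449/1448860 = -3621519/24360 - 2583449*1/1448860 = -3621519*1/24360 - 2583449/1448860 = -1207173/8120 - 2583449/1448860 = -12642873419/84033880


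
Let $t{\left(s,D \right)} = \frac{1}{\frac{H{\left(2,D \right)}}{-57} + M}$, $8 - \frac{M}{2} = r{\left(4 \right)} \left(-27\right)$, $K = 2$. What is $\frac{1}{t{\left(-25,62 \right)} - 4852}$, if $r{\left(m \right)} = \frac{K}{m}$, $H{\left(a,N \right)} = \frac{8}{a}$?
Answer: $- \frac{2447}{11872787} \approx -0.0002061$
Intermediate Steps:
$r{\left(m \right)} = \frac{2}{m}$
$M = 43$ ($M = 16 - 2 \cdot \frac{2}{4} \left(-27\right) = 16 - 2 \cdot 2 \cdot \frac{1}{4} \left(-27\right) = 16 - 2 \cdot \frac{1}{2} \left(-27\right) = 16 - -27 = 16 + 27 = 43$)
$t{\left(s,D \right)} = \frac{57}{2447}$ ($t{\left(s,D \right)} = \frac{1}{\frac{8 \cdot \frac{1}{2}}{-57} + 43} = \frac{1}{8 \cdot \frac{1}{2} \left(- \frac{1}{57}\right) + 43} = \frac{1}{4 \left(- \frac{1}{57}\right) + 43} = \frac{1}{- \frac{4}{57} + 43} = \frac{1}{\frac{2447}{57}} = \frac{57}{2447}$)
$\frac{1}{t{\left(-25,62 \right)} - 4852} = \frac{1}{\frac{57}{2447} - 4852} = \frac{1}{- \frac{11872787}{2447}} = - \frac{2447}{11872787}$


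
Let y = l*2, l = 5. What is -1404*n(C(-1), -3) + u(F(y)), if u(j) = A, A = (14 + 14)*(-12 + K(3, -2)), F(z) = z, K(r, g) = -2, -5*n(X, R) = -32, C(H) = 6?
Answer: -46888/5 ≈ -9377.6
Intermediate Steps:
y = 10 (y = 5*2 = 10)
n(X, R) = 32/5 (n(X, R) = -⅕*(-32) = 32/5)
A = -392 (A = (14 + 14)*(-12 - 2) = 28*(-14) = -392)
u(j) = -392
-1404*n(C(-1), -3) + u(F(y)) = -1404*32/5 - 392 = -44928/5 - 392 = -46888/5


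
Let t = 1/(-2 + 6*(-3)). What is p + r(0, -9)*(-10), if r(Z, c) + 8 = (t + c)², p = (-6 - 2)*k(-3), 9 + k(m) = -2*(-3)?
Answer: -28601/40 ≈ -715.03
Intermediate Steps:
k(m) = -3 (k(m) = -9 - 2*(-3) = -9 + 6 = -3)
p = 24 (p = (-6 - 2)*(-3) = -8*(-3) = 24)
t = -1/20 (t = 1/(-2 - 18) = 1/(-20) = -1/20 ≈ -0.050000)
r(Z, c) = -8 + (-1/20 + c)²
p + r(0, -9)*(-10) = 24 + (-8 + (-1 + 20*(-9))²/400)*(-10) = 24 + (-8 + (-1 - 180)²/400)*(-10) = 24 + (-8 + (1/400)*(-181)²)*(-10) = 24 + (-8 + (1/400)*32761)*(-10) = 24 + (-8 + 32761/400)*(-10) = 24 + (29561/400)*(-10) = 24 - 29561/40 = -28601/40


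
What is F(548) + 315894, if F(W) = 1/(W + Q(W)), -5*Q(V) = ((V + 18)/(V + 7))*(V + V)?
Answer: 284419588191/900364 ≈ 3.1589e+5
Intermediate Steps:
Q(V) = -2*V*(18 + V)/(5*(7 + V)) (Q(V) = -(V + 18)/(V + 7)*(V + V)/5 = -(18 + V)/(7 + V)*2*V/5 = -2*V*(18 + V)/(5*(7 + V)))
F(W) = 1/(W - 2*W*(18 + W)/(35 + 5*W))
F(548) + 315894 = 5*(7 + 548)/(548*(-1 + 3*548)) + 315894 = 5*(1/548)*555/(-1 + 1644) + 315894 = 5*(1/548)*555/1643 + 315894 = 5*(1/548)*(1/1643)*555 + 315894 = 2775/900364 + 315894 = 284419588191/900364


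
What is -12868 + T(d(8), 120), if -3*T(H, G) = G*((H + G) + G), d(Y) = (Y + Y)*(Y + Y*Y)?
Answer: -68548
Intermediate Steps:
d(Y) = 2*Y*(Y + Y²) (d(Y) = (2*Y)*(Y + Y²) = 2*Y*(Y + Y²))
T(H, G) = -G*(H + 2*G)/3 (T(H, G) = -G*((H + G) + G)/3 = -G*((G + H) + G)/3 = -G*(H + 2*G)/3)
-12868 + T(d(8), 120) = -12868 - ⅓*120*(2*8²*(1 + 8) + 2*120) = -12868 - ⅓*120*(2*64*9 + 240) = -12868 - ⅓*120*(1152 + 240) = -12868 - ⅓*120*1392 = -12868 - 55680 = -68548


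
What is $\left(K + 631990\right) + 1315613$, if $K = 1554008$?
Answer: $3501611$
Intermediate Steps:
$\left(K + 631990\right) + 1315613 = \left(1554008 + 631990\right) + 1315613 = 2185998 + 1315613 = 3501611$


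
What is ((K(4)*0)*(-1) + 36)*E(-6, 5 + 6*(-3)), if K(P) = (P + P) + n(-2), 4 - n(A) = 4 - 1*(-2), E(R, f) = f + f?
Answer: -936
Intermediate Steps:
E(R, f) = 2*f
n(A) = -2 (n(A) = 4 - (4 - 1*(-2)) = 4 - (4 + 2) = 4 - 1*6 = 4 - 6 = -2)
K(P) = -2 + 2*P (K(P) = (P + P) - 2 = 2*P - 2 = -2 + 2*P)
((K(4)*0)*(-1) + 36)*E(-6, 5 + 6*(-3)) = (((-2 + 2*4)*0)*(-1) + 36)*(2*(5 + 6*(-3))) = (((-2 + 8)*0)*(-1) + 36)*(2*(5 - 18)) = ((6*0)*(-1) + 36)*(2*(-13)) = (0*(-1) + 36)*(-26) = (0 + 36)*(-26) = 36*(-26) = -936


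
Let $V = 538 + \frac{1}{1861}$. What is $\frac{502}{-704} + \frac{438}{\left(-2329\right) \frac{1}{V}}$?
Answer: $- \frac{155451842063}{1525662688} \approx -101.89$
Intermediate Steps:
$V = \frac{1001219}{1861}$ ($V = 538 + \frac{1}{1861} = \frac{1001219}{1861} \approx 538.0$)
$\frac{502}{-704} + \frac{438}{\left(-2329\right) \frac{1}{V}} = \frac{502}{-704} + \frac{438}{\left(-2329\right) \frac{1}{\frac{1001219}{1861}}} = 502 \left(- \frac{1}{704}\right) + \frac{438}{\left(-2329\right) \frac{1861}{1001219}} = - \frac{251}{352} + \frac{438}{- \frac{4334269}{1001219}} = - \frac{251}{352} + 438 \left(- \frac{1001219}{4334269}\right) = - \frac{251}{352} - \frac{438533922}{4334269} = - \frac{155451842063}{1525662688}$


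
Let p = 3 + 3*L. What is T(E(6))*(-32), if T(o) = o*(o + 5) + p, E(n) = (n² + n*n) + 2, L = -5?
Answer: -186688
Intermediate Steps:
p = -12 (p = 3 + 3*(-5) = 3 - 15 = -12)
E(n) = 2 + 2*n² (E(n) = (n² + n²) + 2 = 2*n² + 2 = 2 + 2*n²)
T(o) = -12 + o*(5 + o) (T(o) = o*(o + 5) - 12 = o*(5 + o) - 12 = -12 + o*(5 + o))
T(E(6))*(-32) = (-12 + (2 + 2*6²)² + 5*(2 + 2*6²))*(-32) = (-12 + (2 + 2*36)² + 5*(2 + 2*36))*(-32) = (-12 + (2 + 72)² + 5*(2 + 72))*(-32) = (-12 + 74² + 5*74)*(-32) = (-12 + 5476 + 370)*(-32) = 5834*(-32) = -186688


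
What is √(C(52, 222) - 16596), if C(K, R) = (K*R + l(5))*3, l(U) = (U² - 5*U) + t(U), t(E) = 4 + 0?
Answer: 8*√282 ≈ 134.34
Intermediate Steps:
t(E) = 4
l(U) = 4 + U² - 5*U (l(U) = (U² - 5*U) + 4 = 4 + U² - 5*U)
C(K, R) = 12 + 3*K*R (C(K, R) = (K*R + (4 + 5² - 5*5))*3 = (K*R + (4 + 25 - 25))*3 = (K*R + 4)*3 = (4 + K*R)*3 = 12 + 3*K*R)
√(C(52, 222) - 16596) = √((12 + 3*52*222) - 16596) = √((12 + 34632) - 16596) = √(34644 - 16596) = √18048 = 8*√282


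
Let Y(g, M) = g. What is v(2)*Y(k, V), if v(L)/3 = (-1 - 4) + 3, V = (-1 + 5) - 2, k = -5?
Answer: 30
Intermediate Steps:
V = 2 (V = 4 - 2 = 2)
v(L) = -6 (v(L) = 3*((-1 - 4) + 3) = 3*(-5 + 3) = 3*(-2) = -6)
v(2)*Y(k, V) = -6*(-5) = 30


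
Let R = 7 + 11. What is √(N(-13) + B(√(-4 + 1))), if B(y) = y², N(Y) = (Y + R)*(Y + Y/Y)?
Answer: 3*I*√7 ≈ 7.9373*I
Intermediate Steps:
R = 18
N(Y) = (1 + Y)*(18 + Y) (N(Y) = (Y + 18)*(Y + Y/Y) = (18 + Y)*(Y + 1) = (18 + Y)*(1 + Y) = (1 + Y)*(18 + Y))
√(N(-13) + B(√(-4 + 1))) = √((18 + (-13)² + 19*(-13)) + (√(-4 + 1))²) = √((18 + 169 - 247) + (√(-3))²) = √(-60 + (I*√3)²) = √(-60 - 3) = √(-63) = 3*I*√7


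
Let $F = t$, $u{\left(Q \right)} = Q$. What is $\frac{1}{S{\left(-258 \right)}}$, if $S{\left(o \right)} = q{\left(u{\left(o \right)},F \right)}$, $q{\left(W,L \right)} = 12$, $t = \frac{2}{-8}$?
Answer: $\frac{1}{12} \approx 0.083333$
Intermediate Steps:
$t = - \frac{1}{4}$ ($t = 2 \left(- \frac{1}{8}\right) = - \frac{1}{4} \approx -0.25$)
$F = - \frac{1}{4} \approx -0.25$
$S{\left(o \right)} = 12$
$\frac{1}{S{\left(-258 \right)}} = \frac{1}{12}$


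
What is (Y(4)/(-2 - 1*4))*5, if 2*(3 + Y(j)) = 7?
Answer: -5/12 ≈ -0.41667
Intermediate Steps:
Y(j) = ½ (Y(j) = -3 + (½)*7 = -3 + 7/2 = ½)
(Y(4)/(-2 - 1*4))*5 = (1/(2*(-2 - 1*4)))*5 = (1/(2*(-2 - 4)))*5 = ((½)/(-6))*5 = ((½)*(-⅙))*5 = -1/12*5 = -5/12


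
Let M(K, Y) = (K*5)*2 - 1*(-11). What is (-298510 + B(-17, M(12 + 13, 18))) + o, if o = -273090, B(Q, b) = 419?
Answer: -571181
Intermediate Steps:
M(K, Y) = 11 + 10*K (M(K, Y) = (5*K)*2 + 11 = 10*K + 11 = 11 + 10*K)
(-298510 + B(-17, M(12 + 13, 18))) + o = (-298510 + 419) - 273090 = -298091 - 273090 = -571181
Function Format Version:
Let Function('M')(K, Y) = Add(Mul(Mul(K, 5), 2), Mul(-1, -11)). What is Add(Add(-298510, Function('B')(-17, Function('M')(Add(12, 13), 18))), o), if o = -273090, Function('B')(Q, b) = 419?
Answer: -571181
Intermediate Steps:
Function('M')(K, Y) = Add(11, Mul(10, K)) (Function('M')(K, Y) = Add(Mul(Mul(5, K), 2), 11) = Add(Mul(10, K), 11) = Add(11, Mul(10, K)))
Add(Add(-298510, Function('B')(-17, Function('M')(Add(12, 13), 18))), o) = Add(Add(-298510, 419), -273090) = Add(-298091, -273090) = -571181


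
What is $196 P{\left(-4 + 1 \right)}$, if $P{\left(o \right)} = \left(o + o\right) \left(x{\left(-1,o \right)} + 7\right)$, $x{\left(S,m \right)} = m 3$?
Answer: $2352$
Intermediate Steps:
$x{\left(S,m \right)} = 3 m$
$P{\left(o \right)} = 2 o \left(7 + 3 o\right)$ ($P{\left(o \right)} = \left(o + o\right) \left(3 o + 7\right) = 2 o \left(7 + 3 o\right)$)
$196 P{\left(-4 + 1 \right)} = 196 \cdot 2 \left(-4 + 1\right) \left(7 + 3 \left(-4 + 1\right)\right) = 196 \cdot 2 \left(-3\right) \left(7 + 3 \left(-3\right)\right) = 196 \cdot 2 \left(-3\right) \left(7 - 9\right) = 196 \cdot 2 \left(-3\right) \left(-2\right) = 196 \cdot 12 = 2352$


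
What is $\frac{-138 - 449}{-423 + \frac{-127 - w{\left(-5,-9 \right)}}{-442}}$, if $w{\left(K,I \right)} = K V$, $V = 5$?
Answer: $\frac{7631}{5496} \approx 1.3885$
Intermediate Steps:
$w{\left(K,I \right)} = 5 K$ ($w{\left(K,I \right)} = K 5 = 5 K$)
$\frac{-138 - 449}{-423 + \frac{-127 - w{\left(-5,-9 \right)}}{-442}} = \frac{-138 - 449}{-423 + \frac{-127 - 5 \left(-5\right)}{-442}} = - \frac{587}{-423 + \left(-127 - -25\right) \left(- \frac{1}{442}\right)} = - \frac{587}{-423 + \left(-127 + 25\right) \left(- \frac{1}{442}\right)} = - \frac{587}{-423 - - \frac{3}{13}} = - \frac{587}{-423 + \frac{3}{13}} = - \frac{587}{- \frac{5496}{13}} = \left(-587\right) \left(- \frac{13}{5496}\right) = \frac{7631}{5496}$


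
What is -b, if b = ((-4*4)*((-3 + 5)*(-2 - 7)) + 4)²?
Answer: -85264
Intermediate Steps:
b = 85264 (b = (-32*(-9) + 4)² = (-16*(-18) + 4)² = (288 + 4)² = 292² = 85264)
-b = -1*85264 = -85264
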